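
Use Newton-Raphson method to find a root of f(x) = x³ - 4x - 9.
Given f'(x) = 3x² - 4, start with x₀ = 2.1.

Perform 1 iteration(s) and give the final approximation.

f(x) = x³ - 4x - 9
f'(x) = 3x² - 4
x₀ = 2.1

Newton-Raphson formula: x_{n+1} = x_n - f(x_n)/f'(x_n)

Iteration 1:
  f(2.100000) = -8.139000
  f'(2.100000) = 9.230000
  x_1 = 2.100000 - (-8.139000)/9.230000 = 2.981798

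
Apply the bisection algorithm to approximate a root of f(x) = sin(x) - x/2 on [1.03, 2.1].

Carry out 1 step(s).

f(x) = sin(x) - x/2
Initial interval: [1.03, 2.1]

Iteration 1:
  c_1 = (1.030000 + 2.100000)/2 = 1.565000
  f(c_1) = f(1.565000) = 0.217483
  f(a) × f(c) ≥ 0, new interval: [1.565000, 2.100000]

After 1 iteration(s), the approximation is c_1 = 1.565000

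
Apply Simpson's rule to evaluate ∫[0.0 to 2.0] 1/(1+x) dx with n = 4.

f(x) = 1/(1+x)
a = 0.0, b = 2.0, n = 4
h = (b - a)/n = 0.500000

Simpson's rule: (h/3)[f(x₀) + 4f(x₁) + 2f(x₂) + ... + f(xₙ)]

x_0 = 0.0000, f(x_0) = 1.000000, coefficient = 1
x_1 = 0.5000, f(x_1) = 0.666667, coefficient = 4
x_2 = 1.0000, f(x_2) = 0.500000, coefficient = 2
x_3 = 1.5000, f(x_3) = 0.400000, coefficient = 4
x_4 = 2.0000, f(x_4) = 0.333333, coefficient = 1

I ≈ (0.500000/3) × 6.600000 = 1.100000
Exact value: 1.098612
Error: 0.001388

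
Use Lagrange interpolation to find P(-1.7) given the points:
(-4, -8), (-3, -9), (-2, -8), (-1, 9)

Lagrange interpolation formula:
P(x) = Σ yᵢ × Lᵢ(x)
where Lᵢ(x) = Π_{j≠i} (x - xⱼ)/(xᵢ - xⱼ)

L_0(-1.7) = (-1.7 - (-3))/(-4 - (-3)) × (-1.7 - (-2))/(-4 - (-2)) × (-1.7 - (-1))/(-4 - (-1)) = 0.045500
L_1(-1.7) = (-1.7 - (-4))/(-3 - (-4)) × (-1.7 - (-2))/(-3 - (-2)) × (-1.7 - (-1))/(-3 - (-1)) = -0.241500
L_2(-1.7) = (-1.7 - (-4))/(-2 - (-4)) × (-1.7 - (-3))/(-2 - (-3)) × (-1.7 - (-1))/(-2 - (-1)) = 1.046500
L_3(-1.7) = (-1.7 - (-4))/(-1 - (-4)) × (-1.7 - (-3))/(-1 - (-3)) × (-1.7 - (-2))/(-1 - (-2)) = 0.149500

P(-1.7) = (-8)×L_0(-1.7) + (-9)×L_1(-1.7) + (-8)×L_2(-1.7) + 9×L_3(-1.7)
P(-1.7) = -5.217000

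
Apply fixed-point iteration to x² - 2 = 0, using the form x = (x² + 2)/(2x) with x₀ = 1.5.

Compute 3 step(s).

Equation: x² - 2 = 0
Fixed-point form: x = (x² + 2)/(2x)
x₀ = 1.5

x_1 = g(1.500000) = 1.416667
x_2 = g(1.416667) = 1.414216
x_3 = g(1.414216) = 1.414214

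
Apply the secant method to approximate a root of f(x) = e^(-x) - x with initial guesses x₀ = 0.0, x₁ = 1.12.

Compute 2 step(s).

f(x) = e^(-x) - x
x₀ = 0.0, x₁ = 1.12

Secant formula: x_{n+1} = x_n - f(x_n)(x_n - x_{n-1})/(f(x_n) - f(x_{n-1}))

Iteration 1:
  f(0.000000) = 1.000000
  f(1.120000) = -0.793720
  x_2 = 1.120000 - (-0.793720)×(1.120000 - 0.000000)/(-0.793720 - 1.000000)
       = 0.624401
Iteration 2:
  f(1.120000) = -0.793720
  f(0.624401) = -0.088818
  x_3 = 0.624401 - (-0.088818)×(0.624401 - 1.120000)/(-0.088818 - (-0.793720))
       = 0.561955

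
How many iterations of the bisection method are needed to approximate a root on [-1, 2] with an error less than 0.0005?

We need (b-a)/2^n ≤ 0.0005
(2 - (-1))/2^n ≤ 0.0005
3/2^n ≤ 0.0005
2^n ≥ 6000
n ≥ log₂(6000) = 12.55
n ≥ 13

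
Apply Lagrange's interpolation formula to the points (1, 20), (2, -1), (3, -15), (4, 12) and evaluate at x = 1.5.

Lagrange interpolation formula:
P(x) = Σ yᵢ × Lᵢ(x)
where Lᵢ(x) = Π_{j≠i} (x - xⱼ)/(xᵢ - xⱼ)

L_0(1.5) = (1.5 - 2)/(1 - 2) × (1.5 - 3)/(1 - 3) × (1.5 - 4)/(1 - 4) = 0.312500
L_1(1.5) = (1.5 - 1)/(2 - 1) × (1.5 - 3)/(2 - 3) × (1.5 - 4)/(2 - 4) = 0.937500
L_2(1.5) = (1.5 - 1)/(3 - 1) × (1.5 - 2)/(3 - 2) × (1.5 - 4)/(3 - 4) = -0.312500
L_3(1.5) = (1.5 - 1)/(4 - 1) × (1.5 - 2)/(4 - 2) × (1.5 - 3)/(4 - 3) = 0.062500

P(1.5) = 20×L_0(1.5) + (-1)×L_1(1.5) + (-15)×L_2(1.5) + 12×L_3(1.5)
P(1.5) = 10.750000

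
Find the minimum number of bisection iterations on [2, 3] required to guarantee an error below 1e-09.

We need (b-a)/2^n ≤ 1e-09
(3 - 2)/2^n ≤ 1e-09
1/2^n ≤ 1e-09
2^n ≥ 1000000000
n ≥ log₂(1000000000) = 29.90
n ≥ 30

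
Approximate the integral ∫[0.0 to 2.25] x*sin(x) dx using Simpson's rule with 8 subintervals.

f(x) = x*sin(x)
a = 0.0, b = 2.25, n = 8
h = (b - a)/n = 0.281250

Simpson's rule: (h/3)[f(x₀) + 4f(x₁) + 2f(x₂) + ... + f(xₙ)]

x_0 = 0.0000, f(x_0) = 0.000000, coefficient = 1
x_1 = 0.2812, f(x_1) = 0.078063, coefficient = 4
x_2 = 0.5625, f(x_2) = 0.299983, coefficient = 2
x_3 = 0.8438, f(x_3) = 0.630400, coefficient = 4
x_4 = 1.1250, f(x_4) = 1.015051, coefficient = 2
x_5 = 1.4062, f(x_5) = 1.387255, coefficient = 4
x_6 = 1.6875, f(x_6) = 1.676021, coefficient = 2
x_7 = 1.9688, f(x_7) = 1.814904, coefficient = 4
x_8 = 2.2500, f(x_8) = 1.750665, coefficient = 1

I ≈ (0.281250/3) × 23.375264 = 2.191431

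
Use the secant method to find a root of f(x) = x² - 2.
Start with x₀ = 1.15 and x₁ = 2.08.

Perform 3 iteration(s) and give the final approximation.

f(x) = x² - 2
x₀ = 1.15, x₁ = 2.08

Secant formula: x_{n+1} = x_n - f(x_n)(x_n - x_{n-1})/(f(x_n) - f(x_{n-1}))

Iteration 1:
  f(1.150000) = -0.677500
  f(2.080000) = 2.326400
  x_2 = 2.080000 - 2.326400×(2.080000 - 1.150000)/(2.326400 - (-0.677500))
       = 1.359752
Iteration 2:
  f(2.080000) = 2.326400
  f(1.359752) = -0.151074
  x_3 = 1.359752 - (-0.151074)×(1.359752 - 2.080000)/(-0.151074 - 2.326400)
       = 1.403672
Iteration 3:
  f(1.359752) = -0.151074
  f(1.403672) = -0.029704
  x_4 = 1.403672 - (-0.029704)×(1.403672 - 1.359752)/(-0.029704 - (-0.151074))
       = 1.414421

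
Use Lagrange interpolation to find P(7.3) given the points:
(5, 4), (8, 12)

Lagrange interpolation formula:
P(x) = Σ yᵢ × Lᵢ(x)
where Lᵢ(x) = Π_{j≠i} (x - xⱼ)/(xᵢ - xⱼ)

L_0(7.3) = (7.3 - 8)/(5 - 8) = 0.233333
L_1(7.3) = (7.3 - 5)/(8 - 5) = 0.766667

P(7.3) = 4×L_0(7.3) + 12×L_1(7.3)
P(7.3) = 10.133333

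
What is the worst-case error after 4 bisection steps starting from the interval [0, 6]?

Bisection error bound: |error| ≤ (b-a)/2^n
|error| ≤ (6 - 0)/2^4 = 6/2^4
|error| ≤ 0.3750000000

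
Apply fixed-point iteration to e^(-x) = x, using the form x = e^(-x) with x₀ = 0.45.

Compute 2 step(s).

Equation: e^(-x) = x
Fixed-point form: x = e^(-x)
x₀ = 0.45

x_1 = g(0.450000) = 0.637628
x_2 = g(0.637628) = 0.528545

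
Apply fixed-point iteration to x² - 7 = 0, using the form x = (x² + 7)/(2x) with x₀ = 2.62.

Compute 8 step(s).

Equation: x² - 7 = 0
Fixed-point form: x = (x² + 7)/(2x)
x₀ = 2.62

x_1 = g(2.620000) = 2.645878
x_2 = g(2.645878) = 2.645751
x_3 = g(2.645751) = 2.645751
x_4 = g(2.645751) = 2.645751
x_5 = g(2.645751) = 2.645751
x_6 = g(2.645751) = 2.645751
x_7 = g(2.645751) = 2.645751
x_8 = g(2.645751) = 2.645751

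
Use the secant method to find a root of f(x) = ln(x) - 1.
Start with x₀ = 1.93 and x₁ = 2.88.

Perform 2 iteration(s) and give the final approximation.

f(x) = ln(x) - 1
x₀ = 1.93, x₁ = 2.88

Secant formula: x_{n+1} = x_n - f(x_n)(x_n - x_{n-1})/(f(x_n) - f(x_{n-1}))

Iteration 1:
  f(1.930000) = -0.342480
  f(2.880000) = 0.057790
  x_2 = 2.880000 - 0.057790×(2.880000 - 1.930000)/(0.057790 - (-0.342480))
       = 2.742841
Iteration 2:
  f(2.880000) = 0.057790
  f(2.742841) = 0.008994
  x_3 = 2.742841 - 0.008994×(2.742841 - 2.880000)/(0.008994 - 0.057790)
       = 2.717559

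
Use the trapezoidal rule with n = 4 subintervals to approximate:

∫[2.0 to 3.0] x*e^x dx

f(x) = x*e^x
a = 2.0, b = 3.0, n = 4
h = (b - a)/n = 0.250000

Trapezoidal rule: (h/2)[f(x₀) + 2f(x₁) + 2f(x₂) + ... + f(xₙ)]

x_0 = 2.0000, f(x_0) = 14.778112, coefficient = 1
x_1 = 2.2500, f(x_1) = 21.347406, coefficient = 2
x_2 = 2.5000, f(x_2) = 30.456235, coefficient = 2
x_3 = 2.7500, f(x_3) = 43.017238, coefficient = 2
x_4 = 3.0000, f(x_4) = 60.256611, coefficient = 1

I ≈ (0.250000/2) × 264.676479 = 33.084560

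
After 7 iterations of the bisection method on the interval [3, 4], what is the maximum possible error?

Bisection error bound: |error| ≤ (b-a)/2^n
|error| ≤ (4 - 3)/2^7 = 1/2^7
|error| ≤ 0.0078125000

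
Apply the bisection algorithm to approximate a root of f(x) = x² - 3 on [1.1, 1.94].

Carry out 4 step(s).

f(x) = x² - 3
Initial interval: [1.1, 1.94]

Iteration 1:
  c_1 = (1.100000 + 1.940000)/2 = 1.520000
  f(c_1) = f(1.520000) = -0.689600
  f(a) × f(c) ≥ 0, new interval: [1.520000, 1.940000]
Iteration 2:
  c_2 = (1.520000 + 1.940000)/2 = 1.730000
  f(c_2) = f(1.730000) = -0.007100
  f(a) × f(c) ≥ 0, new interval: [1.730000, 1.940000]
Iteration 3:
  c_3 = (1.730000 + 1.940000)/2 = 1.835000
  f(c_3) = f(1.835000) = 0.367225
  f(a) × f(c) < 0, new interval: [1.730000, 1.835000]
Iteration 4:
  c_4 = (1.730000 + 1.835000)/2 = 1.782500
  f(c_4) = f(1.782500) = 0.177306
  f(a) × f(c) < 0, new interval: [1.730000, 1.782500]

After 4 iteration(s), the approximation is c_4 = 1.782500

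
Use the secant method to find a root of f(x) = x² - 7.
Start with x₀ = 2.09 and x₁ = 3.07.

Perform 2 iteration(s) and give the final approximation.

f(x) = x² - 7
x₀ = 2.09, x₁ = 3.07

Secant formula: x_{n+1} = x_n - f(x_n)(x_n - x_{n-1})/(f(x_n) - f(x_{n-1}))

Iteration 1:
  f(2.090000) = -2.631900
  f(3.070000) = 2.424900
  x_2 = 3.070000 - 2.424900×(3.070000 - 2.090000)/(2.424900 - (-2.631900))
       = 2.600058
Iteration 2:
  f(3.070000) = 2.424900
  f(2.600058) = -0.239698
  x_3 = 2.600058 - (-0.239698)×(2.600058 - 3.070000)/(-0.239698 - 2.424900)
       = 2.642332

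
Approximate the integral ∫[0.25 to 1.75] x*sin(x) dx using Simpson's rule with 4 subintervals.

f(x) = x*sin(x)
a = 0.25, b = 1.75, n = 4
h = (b - a)/n = 0.375000

Simpson's rule: (h/3)[f(x₀) + 4f(x₁) + 2f(x₂) + ... + f(xₙ)]

x_0 = 0.2500, f(x_0) = 0.061851, coefficient = 1
x_1 = 0.6250, f(x_1) = 0.365686, coefficient = 4
x_2 = 1.0000, f(x_2) = 0.841471, coefficient = 2
x_3 = 1.3750, f(x_3) = 1.348728, coefficient = 4
x_4 = 1.7500, f(x_4) = 1.721975, coefficient = 1

I ≈ (0.375000/3) × 10.324423 = 1.290553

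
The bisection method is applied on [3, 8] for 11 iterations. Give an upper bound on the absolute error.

Bisection error bound: |error| ≤ (b-a)/2^n
|error| ≤ (8 - 3)/2^11 = 5/2^11
|error| ≤ 0.0024414062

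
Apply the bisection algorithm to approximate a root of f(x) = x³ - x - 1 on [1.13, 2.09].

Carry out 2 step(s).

f(x) = x³ - x - 1
Initial interval: [1.13, 2.09]

Iteration 1:
  c_1 = (1.130000 + 2.090000)/2 = 1.610000
  f(c_1) = f(1.610000) = 1.563281
  f(a) × f(c) < 0, new interval: [1.130000, 1.610000]
Iteration 2:
  c_2 = (1.130000 + 1.610000)/2 = 1.370000
  f(c_2) = f(1.370000) = 0.201353
  f(a) × f(c) < 0, new interval: [1.130000, 1.370000]

After 2 iteration(s), the approximation is c_2 = 1.370000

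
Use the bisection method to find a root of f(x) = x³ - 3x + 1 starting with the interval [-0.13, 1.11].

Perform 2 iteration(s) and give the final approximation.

f(x) = x³ - 3x + 1
Initial interval: [-0.13, 1.11]

Iteration 1:
  c_1 = (-0.130000 + 1.110000)/2 = 0.490000
  f(c_1) = f(0.490000) = -0.352351
  f(a) × f(c) < 0, new interval: [-0.130000, 0.490000]
Iteration 2:
  c_2 = (-0.130000 + 0.490000)/2 = 0.180000
  f(c_2) = f(0.180000) = 0.465832
  f(a) × f(c) ≥ 0, new interval: [0.180000, 0.490000]

After 2 iteration(s), the approximation is c_2 = 0.180000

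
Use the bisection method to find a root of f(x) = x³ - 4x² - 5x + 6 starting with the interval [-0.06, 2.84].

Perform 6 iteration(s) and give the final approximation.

f(x) = x³ - 4x² - 5x + 6
Initial interval: [-0.06, 2.84]

Iteration 1:
  c_1 = (-0.060000 + 2.840000)/2 = 1.390000
  f(c_1) = f(1.390000) = -5.992781
  f(a) × f(c) < 0, new interval: [-0.060000, 1.390000]
Iteration 2:
  c_2 = (-0.060000 + 1.390000)/2 = 0.665000
  f(c_2) = f(0.665000) = 1.200180
  f(a) × f(c) ≥ 0, new interval: [0.665000, 1.390000]
Iteration 3:
  c_3 = (0.665000 + 1.390000)/2 = 1.027500
  f(c_3) = f(1.027500) = -2.275735
  f(a) × f(c) < 0, new interval: [0.665000, 1.027500]
Iteration 4:
  c_4 = (0.665000 + 1.027500)/2 = 0.846250
  f(c_4) = f(0.846250) = -0.489774
  f(a) × f(c) < 0, new interval: [0.665000, 0.846250]
Iteration 5:
  c_5 = (0.665000 + 0.846250)/2 = 0.755625
  f(c_5) = f(0.755625) = 0.369437
  f(a) × f(c) ≥ 0, new interval: [0.755625, 0.846250]
Iteration 6:
  c_6 = (0.755625 + 0.846250)/2 = 0.800937
  f(c_6) = f(0.800937) = -0.056889
  f(a) × f(c) < 0, new interval: [0.755625, 0.800937]

After 6 iteration(s), the approximation is c_6 = 0.800937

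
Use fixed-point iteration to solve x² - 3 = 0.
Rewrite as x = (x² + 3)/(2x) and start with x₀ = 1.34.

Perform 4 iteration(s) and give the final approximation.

Equation: x² - 3 = 0
Fixed-point form: x = (x² + 3)/(2x)
x₀ = 1.34

x_1 = g(1.340000) = 1.789403
x_2 = g(1.789403) = 1.732970
x_3 = g(1.732970) = 1.732051
x_4 = g(1.732051) = 1.732051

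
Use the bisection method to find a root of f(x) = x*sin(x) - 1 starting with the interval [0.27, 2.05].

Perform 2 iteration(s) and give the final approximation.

f(x) = x*sin(x) - 1
Initial interval: [0.27, 2.05]

Iteration 1:
  c_1 = (0.270000 + 2.050000)/2 = 1.160000
  f(c_1) = f(1.160000) = 0.063492
  f(a) × f(c) < 0, new interval: [0.270000, 1.160000]
Iteration 2:
  c_2 = (0.270000 + 1.160000)/2 = 0.715000
  f(c_2) = f(0.715000) = -0.531234
  f(a) × f(c) ≥ 0, new interval: [0.715000, 1.160000]

After 2 iteration(s), the approximation is c_2 = 0.715000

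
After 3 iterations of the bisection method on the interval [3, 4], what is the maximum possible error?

Bisection error bound: |error| ≤ (b-a)/2^n
|error| ≤ (4 - 3)/2^3 = 1/2^3
|error| ≤ 0.1250000000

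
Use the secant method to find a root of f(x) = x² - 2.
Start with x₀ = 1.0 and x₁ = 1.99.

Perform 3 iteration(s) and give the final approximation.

f(x) = x² - 2
x₀ = 1.0, x₁ = 1.99

Secant formula: x_{n+1} = x_n - f(x_n)(x_n - x_{n-1})/(f(x_n) - f(x_{n-1}))

Iteration 1:
  f(1.000000) = -1.000000
  f(1.990000) = 1.960100
  x_2 = 1.990000 - 1.960100×(1.990000 - 1.000000)/(1.960100 - (-1.000000))
       = 1.334448
Iteration 2:
  f(1.990000) = 1.960100
  f(1.334448) = -0.219248
  x_3 = 1.334448 - (-0.219248)×(1.334448 - 1.990000)/(-0.219248 - 1.960100)
       = 1.400398
Iteration 3:
  f(1.334448) = -0.219248
  f(1.400398) = -0.038884
  x_4 = 1.400398 - (-0.038884)×(1.400398 - 1.334448)/(-0.038884 - (-0.219248))
       = 1.414617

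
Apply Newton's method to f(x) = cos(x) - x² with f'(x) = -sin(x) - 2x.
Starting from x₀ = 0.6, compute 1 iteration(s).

f(x) = cos(x) - x²
f'(x) = -sin(x) - 2x
x₀ = 0.6

Newton-Raphson formula: x_{n+1} = x_n - f(x_n)/f'(x_n)

Iteration 1:
  f(0.600000) = 0.465336
  f'(0.600000) = -1.764642
  x_1 = 0.600000 - 0.465336/(-1.764642) = 0.863700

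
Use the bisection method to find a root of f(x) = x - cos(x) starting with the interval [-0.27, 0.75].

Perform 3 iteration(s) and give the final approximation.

f(x) = x - cos(x)
Initial interval: [-0.27, 0.75]

Iteration 1:
  c_1 = (-0.270000 + 0.750000)/2 = 0.240000
  f(c_1) = f(0.240000) = -0.731338
  f(a) × f(c) ≥ 0, new interval: [0.240000, 0.750000]
Iteration 2:
  c_2 = (0.240000 + 0.750000)/2 = 0.495000
  f(c_2) = f(0.495000) = -0.384969
  f(a) × f(c) ≥ 0, new interval: [0.495000, 0.750000]
Iteration 3:
  c_3 = (0.495000 + 0.750000)/2 = 0.622500
  f(c_3) = f(0.622500) = -0.189923
  f(a) × f(c) ≥ 0, new interval: [0.622500, 0.750000]

After 3 iteration(s), the approximation is c_3 = 0.622500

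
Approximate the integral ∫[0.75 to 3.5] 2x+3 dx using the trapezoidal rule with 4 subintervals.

f(x) = 2x+3
a = 0.75, b = 3.5, n = 4
h = (b - a)/n = 0.687500

Trapezoidal rule: (h/2)[f(x₀) + 2f(x₁) + 2f(x₂) + ... + f(xₙ)]

x_0 = 0.7500, f(x_0) = 4.500000, coefficient = 1
x_1 = 1.4375, f(x_1) = 5.875000, coefficient = 2
x_2 = 2.1250, f(x_2) = 7.250000, coefficient = 2
x_3 = 2.8125, f(x_3) = 8.625000, coefficient = 2
x_4 = 3.5000, f(x_4) = 10.000000, coefficient = 1

I ≈ (0.687500/2) × 58.000000 = 19.937500
Exact value: 19.937500
Error: 0.000000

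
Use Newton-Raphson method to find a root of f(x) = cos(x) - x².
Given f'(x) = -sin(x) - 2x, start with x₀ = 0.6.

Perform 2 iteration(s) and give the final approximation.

f(x) = cos(x) - x²
f'(x) = -sin(x) - 2x
x₀ = 0.6

Newton-Raphson formula: x_{n+1} = x_n - f(x_n)/f'(x_n)

Iteration 1:
  f(0.600000) = 0.465336
  f'(0.600000) = -1.764642
  x_1 = 0.600000 - 0.465336/(-1.764642) = 0.863700
Iteration 2:
  f(0.863700) = -0.096348
  f'(0.863700) = -2.487650
  x_2 = 0.863700 - (-0.096348)/(-2.487650) = 0.824969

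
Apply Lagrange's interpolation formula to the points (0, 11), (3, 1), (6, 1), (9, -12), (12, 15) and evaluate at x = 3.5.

Lagrange interpolation formula:
P(x) = Σ yᵢ × Lᵢ(x)
where Lᵢ(x) = Π_{j≠i} (x - xⱼ)/(xᵢ - xⱼ)

L_0(3.5) = (3.5 - 3)/(0 - 3) × (3.5 - 6)/(0 - 6) × (3.5 - 9)/(0 - 9) × (3.5 - 12)/(0 - 12) = -0.030060
L_1(3.5) = (3.5 - 0)/(3 - 0) × (3.5 - 6)/(3 - 6) × (3.5 - 9)/(3 - 9) × (3.5 - 12)/(3 - 12) = 0.841692
L_2(3.5) = (3.5 - 0)/(6 - 0) × (3.5 - 3)/(6 - 3) × (3.5 - 9)/(6 - 9) × (3.5 - 12)/(6 - 12) = 0.252508
L_3(3.5) = (3.5 - 0)/(9 - 0) × (3.5 - 3)/(9 - 3) × (3.5 - 6)/(9 - 6) × (3.5 - 12)/(9 - 12) = -0.076517
L_4(3.5) = (3.5 - 0)/(12 - 0) × (3.5 - 3)/(12 - 3) × (3.5 - 6)/(12 - 6) × (3.5 - 9)/(12 - 9) = 0.012378

P(3.5) = 11×L_0(3.5) + 1×L_1(3.5) + 1×L_2(3.5) + (-12)×L_3(3.5) + 15×L_4(3.5)
P(3.5) = 1.867413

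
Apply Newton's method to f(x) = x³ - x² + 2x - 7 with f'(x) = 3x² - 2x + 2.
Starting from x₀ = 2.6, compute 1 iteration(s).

f(x) = x³ - x² + 2x - 7
f'(x) = 3x² - 2x + 2
x₀ = 2.6

Newton-Raphson formula: x_{n+1} = x_n - f(x_n)/f'(x_n)

Iteration 1:
  f(2.600000) = 9.016000
  f'(2.600000) = 17.080000
  x_1 = 2.600000 - 9.016000/17.080000 = 2.072131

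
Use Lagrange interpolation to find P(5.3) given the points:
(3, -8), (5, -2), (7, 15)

Lagrange interpolation formula:
P(x) = Σ yᵢ × Lᵢ(x)
where Lᵢ(x) = Π_{j≠i} (x - xⱼ)/(xᵢ - xⱼ)

L_0(5.3) = (5.3 - 5)/(3 - 5) × (5.3 - 7)/(3 - 7) = -0.063750
L_1(5.3) = (5.3 - 3)/(5 - 3) × (5.3 - 7)/(5 - 7) = 0.977500
L_2(5.3) = (5.3 - 3)/(7 - 3) × (5.3 - 5)/(7 - 5) = 0.086250

P(5.3) = (-8)×L_0(5.3) + (-2)×L_1(5.3) + 15×L_2(5.3)
P(5.3) = -0.151250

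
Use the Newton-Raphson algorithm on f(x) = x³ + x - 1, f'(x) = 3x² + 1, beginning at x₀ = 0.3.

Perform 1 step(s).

f(x) = x³ + x - 1
f'(x) = 3x² + 1
x₀ = 0.3

Newton-Raphson formula: x_{n+1} = x_n - f(x_n)/f'(x_n)

Iteration 1:
  f(0.300000) = -0.673000
  f'(0.300000) = 1.270000
  x_1 = 0.300000 - (-0.673000)/1.270000 = 0.829921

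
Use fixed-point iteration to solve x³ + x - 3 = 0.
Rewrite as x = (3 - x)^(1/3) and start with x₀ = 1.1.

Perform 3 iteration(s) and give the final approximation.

Equation: x³ + x - 3 = 0
Fixed-point form: x = (3 - x)^(1/3)
x₀ = 1.1

x_1 = g(1.100000) = 1.238562
x_2 = g(1.238562) = 1.207691
x_3 = g(1.207691) = 1.214705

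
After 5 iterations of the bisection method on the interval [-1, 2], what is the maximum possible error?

Bisection error bound: |error| ≤ (b-a)/2^n
|error| ≤ (2 - (-1))/2^5 = 3/2^5
|error| ≤ 0.0937500000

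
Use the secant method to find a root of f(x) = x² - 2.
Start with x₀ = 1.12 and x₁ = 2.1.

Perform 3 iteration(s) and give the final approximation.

f(x) = x² - 2
x₀ = 1.12, x₁ = 2.1

Secant formula: x_{n+1} = x_n - f(x_n)(x_n - x_{n-1})/(f(x_n) - f(x_{n-1}))

Iteration 1:
  f(1.120000) = -0.745600
  f(2.100000) = 2.410000
  x_2 = 2.100000 - 2.410000×(2.100000 - 1.120000)/(2.410000 - (-0.745600))
       = 1.351553
Iteration 2:
  f(2.100000) = 2.410000
  f(1.351553) = -0.173305
  x_3 = 1.351553 - (-0.173305)×(1.351553 - 2.100000)/(-0.173305 - 2.410000)
       = 1.401764
Iteration 3:
  f(1.351553) = -0.173305
  f(1.401764) = -0.035059
  x_4 = 1.401764 - (-0.035059)×(1.401764 - 1.351553)/(-0.035059 - (-0.173305))
       = 1.414497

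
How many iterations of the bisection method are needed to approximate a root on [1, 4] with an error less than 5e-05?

We need (b-a)/2^n ≤ 5e-05
(4 - 1)/2^n ≤ 5e-05
3/2^n ≤ 5e-05
2^n ≥ 60000
n ≥ log₂(60000) = 15.87
n ≥ 16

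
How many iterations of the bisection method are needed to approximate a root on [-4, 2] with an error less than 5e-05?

We need (b-a)/2^n ≤ 5e-05
(2 - (-4))/2^n ≤ 5e-05
6/2^n ≤ 5e-05
2^n ≥ 120000
n ≥ log₂(120000) = 16.87
n ≥ 17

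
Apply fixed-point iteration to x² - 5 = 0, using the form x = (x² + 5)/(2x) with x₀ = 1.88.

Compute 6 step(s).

Equation: x² - 5 = 0
Fixed-point form: x = (x² + 5)/(2x)
x₀ = 1.88

x_1 = g(1.880000) = 2.269787
x_2 = g(2.269787) = 2.236318
x_3 = g(2.236318) = 2.236068
x_4 = g(2.236068) = 2.236068
x_5 = g(2.236068) = 2.236068
x_6 = g(2.236068) = 2.236068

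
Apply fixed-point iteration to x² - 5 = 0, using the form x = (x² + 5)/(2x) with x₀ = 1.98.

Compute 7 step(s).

Equation: x² - 5 = 0
Fixed-point form: x = (x² + 5)/(2x)
x₀ = 1.98

x_1 = g(1.980000) = 2.252626
x_2 = g(2.252626) = 2.236129
x_3 = g(2.236129) = 2.236068
x_4 = g(2.236068) = 2.236068
x_5 = g(2.236068) = 2.236068
x_6 = g(2.236068) = 2.236068
x_7 = g(2.236068) = 2.236068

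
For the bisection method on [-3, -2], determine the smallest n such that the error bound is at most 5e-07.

We need (b-a)/2^n ≤ 5e-07
(-2 - (-3))/2^n ≤ 5e-07
1/2^n ≤ 5e-07
2^n ≥ 2000000
n ≥ log₂(2000000) = 20.93
n ≥ 21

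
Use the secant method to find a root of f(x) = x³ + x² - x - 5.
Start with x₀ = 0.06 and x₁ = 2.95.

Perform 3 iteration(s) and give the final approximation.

f(x) = x³ + x² - x - 5
x₀ = 0.06, x₁ = 2.95

Secant formula: x_{n+1} = x_n - f(x_n)(x_n - x_{n-1})/(f(x_n) - f(x_{n-1}))

Iteration 1:
  f(0.060000) = -5.056184
  f(2.950000) = 26.424875
  x_2 = 2.950000 - 26.424875×(2.950000 - 0.060000)/(26.424875 - (-5.056184))
       = 0.524164
Iteration 2:
  f(2.950000) = 26.424875
  f(0.524164) = -5.105403
  x_3 = 0.524164 - (-5.105403)×(0.524164 - 2.950000)/(-5.105403 - 26.424875)
       = 0.916957
Iteration 3:
  f(0.524164) = -5.105403
  f(0.916957) = -4.305161
  x_4 = 0.916957 - (-4.305161)×(0.916957 - 0.524164)/(-4.305161 - (-5.105403))
       = 3.030112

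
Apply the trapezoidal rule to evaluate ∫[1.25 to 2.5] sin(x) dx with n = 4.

f(x) = sin(x)
a = 1.25, b = 2.5, n = 4
h = (b - a)/n = 0.312500

Trapezoidal rule: (h/2)[f(x₀) + 2f(x₁) + 2f(x₂) + ... + f(xₙ)]

x_0 = 1.2500, f(x_0) = 0.948985, coefficient = 1
x_1 = 1.5625, f(x_1) = 0.999966, coefficient = 2
x_2 = 1.8750, f(x_2) = 0.954086, coefficient = 2
x_3 = 2.1875, f(x_3) = 0.815789, coefficient = 2
x_4 = 2.5000, f(x_4) = 0.598472, coefficient = 1

I ≈ (0.312500/2) × 7.087138 = 1.107365
Exact value: 1.116466
Error: 0.009101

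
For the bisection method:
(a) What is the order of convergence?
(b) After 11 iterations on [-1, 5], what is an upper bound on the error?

(a) Bisection has linear (order 1) convergence; the error is halved each step.

(b) Error bound = (b-a)/2^n = (5 - (-1))/2^{11}
    = 6/2^{11}

(a) 1 (linear); (b) error ≤ 2.93e-03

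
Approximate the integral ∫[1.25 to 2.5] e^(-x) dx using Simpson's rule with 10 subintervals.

f(x) = e^(-x)
a = 1.25, b = 2.5, n = 10
h = (b - a)/n = 0.125000

Simpson's rule: (h/3)[f(x₀) + 4f(x₁) + 2f(x₂) + ... + f(xₙ)]

x_0 = 1.2500, f(x_0) = 0.286505, coefficient = 1
x_1 = 1.3750, f(x_1) = 0.252840, coefficient = 4
x_2 = 1.5000, f(x_2) = 0.223130, coefficient = 2
x_3 = 1.6250, f(x_3) = 0.196912, coefficient = 4
x_4 = 1.7500, f(x_4) = 0.173774, coefficient = 2
x_5 = 1.8750, f(x_5) = 0.153355, coefficient = 4
x_6 = 2.0000, f(x_6) = 0.135335, coefficient = 2
x_7 = 2.1250, f(x_7) = 0.119433, coefficient = 4
x_8 = 2.2500, f(x_8) = 0.105399, coefficient = 2
x_9 = 2.3750, f(x_9) = 0.093014, coefficient = 4
x_10 = 2.5000, f(x_10) = 0.082085, coefficient = 1

I ≈ (0.125000/3) × 4.906082 = 0.204420
Exact value: 0.204420
Error: 0.000000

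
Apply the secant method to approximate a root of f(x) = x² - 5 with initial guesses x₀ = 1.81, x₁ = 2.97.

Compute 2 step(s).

f(x) = x² - 5
x₀ = 1.81, x₁ = 2.97

Secant formula: x_{n+1} = x_n - f(x_n)(x_n - x_{n-1})/(f(x_n) - f(x_{n-1}))

Iteration 1:
  f(1.810000) = -1.723900
  f(2.970000) = 3.820900
  x_2 = 2.970000 - 3.820900×(2.970000 - 1.810000)/(3.820900 - (-1.723900))
       = 2.170649
Iteration 2:
  f(2.970000) = 3.820900
  f(2.170649) = -0.288285
  x_3 = 2.170649 - (-0.288285)×(2.170649 - 2.970000)/(-0.288285 - 3.820900)
       = 2.226728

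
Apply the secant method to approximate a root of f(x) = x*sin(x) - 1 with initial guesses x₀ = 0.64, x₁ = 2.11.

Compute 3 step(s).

f(x) = x*sin(x) - 1
x₀ = 0.64, x₁ = 2.11

Secant formula: x_{n+1} = x_n - f(x_n)(x_n - x_{n-1})/(f(x_n) - f(x_{n-1}))

Iteration 1:
  f(0.640000) = -0.617795
  f(2.110000) = 0.810629
  x_2 = 2.110000 - 0.810629×(2.110000 - 0.640000)/(0.810629 - (-0.617795))
       = 1.275777
Iteration 2:
  f(2.110000) = 0.810629
  f(1.275777) = 0.220659
  x_3 = 1.275777 - 0.220659×(1.275777 - 2.110000)/(0.220659 - 0.810629)
       = 0.963763
Iteration 3:
  f(1.275777) = 0.220659
  f(0.963763) = -0.208419
  x_4 = 0.963763 - (-0.208419)×(0.963763 - 1.275777)/(-0.208419 - 0.220659)
       = 1.115320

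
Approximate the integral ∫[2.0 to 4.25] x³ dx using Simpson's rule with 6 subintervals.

f(x) = x³
a = 2.0, b = 4.25, n = 6
h = (b - a)/n = 0.375000

Simpson's rule: (h/3)[f(x₀) + 4f(x₁) + 2f(x₂) + ... + f(xₙ)]

x_0 = 2.0000, f(x_0) = 8.000000, coefficient = 1
x_1 = 2.3750, f(x_1) = 13.396484, coefficient = 4
x_2 = 2.7500, f(x_2) = 20.796875, coefficient = 2
x_3 = 3.1250, f(x_3) = 30.517578, coefficient = 4
x_4 = 3.5000, f(x_4) = 42.875000, coefficient = 2
x_5 = 3.8750, f(x_5) = 58.185547, coefficient = 4
x_6 = 4.2500, f(x_6) = 76.765625, coefficient = 1

I ≈ (0.375000/3) × 620.507812 = 77.563477
Exact value: 77.563477
Error: 0.000000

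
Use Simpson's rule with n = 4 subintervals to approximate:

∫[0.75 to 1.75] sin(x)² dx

f(x) = sin(x)²
a = 0.75, b = 1.75, n = 4
h = (b - a)/n = 0.250000

Simpson's rule: (h/3)[f(x₀) + 4f(x₁) + 2f(x₂) + ... + f(xₙ)]

x_0 = 0.7500, f(x_0) = 0.464631, coefficient = 1
x_1 = 1.0000, f(x_1) = 0.708073, coefficient = 4
x_2 = 1.2500, f(x_2) = 0.900572, coefficient = 2
x_3 = 1.5000, f(x_3) = 0.994996, coefficient = 4
x_4 = 1.7500, f(x_4) = 0.968228, coefficient = 1

I ≈ (0.250000/3) × 10.046282 = 0.837190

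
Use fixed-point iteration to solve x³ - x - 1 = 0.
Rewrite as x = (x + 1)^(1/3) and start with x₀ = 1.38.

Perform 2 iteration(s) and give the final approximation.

Equation: x³ - x - 1 = 0
Fixed-point form: x = (x + 1)^(1/3)
x₀ = 1.38

x_1 = g(1.380000) = 1.335136
x_2 = g(1.335136) = 1.326694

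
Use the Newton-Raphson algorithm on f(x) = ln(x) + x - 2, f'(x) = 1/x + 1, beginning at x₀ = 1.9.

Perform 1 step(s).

f(x) = ln(x) + x - 2
f'(x) = 1/x + 1
x₀ = 1.9

Newton-Raphson formula: x_{n+1} = x_n - f(x_n)/f'(x_n)

Iteration 1:
  f(1.900000) = 0.541854
  f'(1.900000) = 1.526316
  x_1 = 1.900000 - 0.541854/1.526316 = 1.544992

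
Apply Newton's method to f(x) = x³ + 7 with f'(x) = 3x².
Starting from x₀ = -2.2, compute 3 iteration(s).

f(x) = x³ + 7
f'(x) = 3x²
x₀ = -2.2

Newton-Raphson formula: x_{n+1} = x_n - f(x_n)/f'(x_n)

Iteration 1:
  f(-2.200000) = -3.648000
  f'(-2.200000) = 14.520000
  x_1 = -2.200000 - (-3.648000)/14.520000 = -1.948760
Iteration 2:
  f(-1.948760) = -0.400742
  f'(-1.948760) = 11.393000
  x_2 = -1.948760 - (-0.400742)/11.393000 = -1.913586
Iteration 3:
  f(-1.913586) = -0.007190
  f'(-1.913586) = 10.985433
  x_3 = -1.913586 - (-0.007190)/10.985433 = -1.912931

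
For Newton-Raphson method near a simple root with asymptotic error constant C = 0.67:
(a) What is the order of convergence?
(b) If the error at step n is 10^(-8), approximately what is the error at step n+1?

(a) Newton-Raphson has quadratic (order 2) convergence near simple roots.
    This means |e_{n+1}| ≈ C|e_n|².

(b) With |e_n| = 10^(-8) and C = 0.67:
    |e_{n+1}| ≈ 0.67 × (10^(-8))² = 0.67 × 10^(-16)

(a) 2 (quadratic); (b) |e_{n+1}| ≈ 6.700e-17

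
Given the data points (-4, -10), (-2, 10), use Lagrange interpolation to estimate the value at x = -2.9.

Lagrange interpolation formula:
P(x) = Σ yᵢ × Lᵢ(x)
where Lᵢ(x) = Π_{j≠i} (x - xⱼ)/(xᵢ - xⱼ)

L_0(-2.9) = (-2.9 - (-2))/(-4 - (-2)) = 0.450000
L_1(-2.9) = (-2.9 - (-4))/(-2 - (-4)) = 0.550000

P(-2.9) = (-10)×L_0(-2.9) + 10×L_1(-2.9)
P(-2.9) = 1.000000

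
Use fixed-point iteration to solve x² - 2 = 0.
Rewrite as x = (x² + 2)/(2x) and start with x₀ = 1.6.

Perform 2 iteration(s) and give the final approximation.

Equation: x² - 2 = 0
Fixed-point form: x = (x² + 2)/(2x)
x₀ = 1.6

x_1 = g(1.600000) = 1.425000
x_2 = g(1.425000) = 1.414254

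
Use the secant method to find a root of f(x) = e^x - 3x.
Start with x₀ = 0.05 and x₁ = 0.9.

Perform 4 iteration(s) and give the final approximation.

f(x) = e^x - 3x
x₀ = 0.05, x₁ = 0.9

Secant formula: x_{n+1} = x_n - f(x_n)(x_n - x_{n-1})/(f(x_n) - f(x_{n-1}))

Iteration 1:
  f(0.050000) = 0.901271
  f(0.900000) = -0.240397
  x_2 = 0.900000 - (-0.240397)×(0.900000 - 0.050000)/(-0.240397 - 0.901271)
       = 0.721019
Iteration 2:
  f(0.900000) = -0.240397
  f(0.721019) = -0.106529
  x_3 = 0.721019 - (-0.106529)×(0.721019 - 0.900000)/(-0.106529 - (-0.240397))
       = 0.578590
Iteration 3:
  f(0.721019) = -0.106529
  f(0.578590) = 0.047752
  x_4 = 0.578590 - 0.047752×(0.578590 - 0.721019)/(0.047752 - (-0.106529))
       = 0.622674
Iteration 4:
  f(0.578590) = 0.047752
  f(0.622674) = -0.004116
  x_5 = 0.622674 - (-0.004116)×(0.622674 - 0.578590)/(-0.004116 - 0.047752)
       = 0.619175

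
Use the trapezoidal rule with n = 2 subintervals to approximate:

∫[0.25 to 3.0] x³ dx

f(x) = x³
a = 0.25, b = 3.0, n = 2
h = (b - a)/n = 1.375000

Trapezoidal rule: (h/2)[f(x₀) + 2f(x₁) + 2f(x₂) + ... + f(xₙ)]

x_0 = 0.2500, f(x_0) = 0.015625, coefficient = 1
x_1 = 1.6250, f(x_1) = 4.291016, coefficient = 2
x_2 = 3.0000, f(x_2) = 27.000000, coefficient = 1

I ≈ (1.375000/2) × 35.597656 = 24.473389
Exact value: 20.249023
Error: 4.224365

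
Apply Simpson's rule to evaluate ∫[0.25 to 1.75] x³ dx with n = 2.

f(x) = x³
a = 0.25, b = 1.75, n = 2
h = (b - a)/n = 0.750000

Simpson's rule: (h/3)[f(x₀) + 4f(x₁) + 2f(x₂) + ... + f(xₙ)]

x_0 = 0.2500, f(x_0) = 0.015625, coefficient = 1
x_1 = 1.0000, f(x_1) = 1.000000, coefficient = 4
x_2 = 1.7500, f(x_2) = 5.359375, coefficient = 1

I ≈ (0.750000/3) × 9.375000 = 2.343750
Exact value: 2.343750
Error: 0.000000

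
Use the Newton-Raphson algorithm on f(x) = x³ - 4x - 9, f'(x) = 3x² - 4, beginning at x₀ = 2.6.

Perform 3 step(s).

f(x) = x³ - 4x - 9
f'(x) = 3x² - 4
x₀ = 2.6

Newton-Raphson formula: x_{n+1} = x_n - f(x_n)/f'(x_n)

Iteration 1:
  f(2.600000) = -1.824000
  f'(2.600000) = 16.280000
  x_1 = 2.600000 - (-1.824000)/16.280000 = 2.712039
Iteration 2:
  f(2.712039) = 0.099318
  f'(2.712039) = 18.065472
  x_2 = 2.712039 - 0.099318/18.065472 = 2.706542
Iteration 3:
  f(2.706542) = 0.000246
  f'(2.706542) = 17.976103
  x_3 = 2.706542 - 0.000246/17.976103 = 2.706528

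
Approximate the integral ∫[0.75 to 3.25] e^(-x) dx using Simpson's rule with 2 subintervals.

f(x) = e^(-x)
a = 0.75, b = 3.25, n = 2
h = (b - a)/n = 1.250000

Simpson's rule: (h/3)[f(x₀) + 4f(x₁) + 2f(x₂) + ... + f(xₙ)]

x_0 = 0.7500, f(x_0) = 0.472367, coefficient = 1
x_1 = 2.0000, f(x_1) = 0.135335, coefficient = 4
x_2 = 3.2500, f(x_2) = 0.038774, coefficient = 1

I ≈ (1.250000/3) × 1.052482 = 0.438534
Exact value: 0.433592
Error: 0.004942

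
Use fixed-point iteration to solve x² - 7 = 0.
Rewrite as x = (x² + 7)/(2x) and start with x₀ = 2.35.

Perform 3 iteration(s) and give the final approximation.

Equation: x² - 7 = 0
Fixed-point form: x = (x² + 7)/(2x)
x₀ = 2.35

x_1 = g(2.350000) = 2.664362
x_2 = g(2.664362) = 2.645816
x_3 = g(2.645816) = 2.645751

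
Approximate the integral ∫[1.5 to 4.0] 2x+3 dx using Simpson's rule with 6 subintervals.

f(x) = 2x+3
a = 1.5, b = 4.0, n = 6
h = (b - a)/n = 0.416667

Simpson's rule: (h/3)[f(x₀) + 4f(x₁) + 2f(x₂) + ... + f(xₙ)]

x_0 = 1.5000, f(x_0) = 6.000000, coefficient = 1
x_1 = 1.9167, f(x_1) = 6.833333, coefficient = 4
x_2 = 2.3333, f(x_2) = 7.666667, coefficient = 2
x_3 = 2.7500, f(x_3) = 8.500000, coefficient = 4
x_4 = 3.1667, f(x_4) = 9.333333, coefficient = 2
x_5 = 3.5833, f(x_5) = 10.166667, coefficient = 4
x_6 = 4.0000, f(x_6) = 11.000000, coefficient = 1

I ≈ (0.416667/3) × 153.000000 = 21.250000
Exact value: 21.250000
Error: 0.000000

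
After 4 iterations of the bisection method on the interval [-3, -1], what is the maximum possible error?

Bisection error bound: |error| ≤ (b-a)/2^n
|error| ≤ (-1 - (-3))/2^4 = 2/2^4
|error| ≤ 0.1250000000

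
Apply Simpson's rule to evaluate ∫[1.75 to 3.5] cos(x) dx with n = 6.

f(x) = cos(x)
a = 1.75, b = 3.5, n = 6
h = (b - a)/n = 0.291667

Simpson's rule: (h/3)[f(x₀) + 4f(x₁) + 2f(x₂) + ... + f(xₙ)]

x_0 = 1.7500, f(x_0) = -0.178246, coefficient = 1
x_1 = 2.0417, f(x_1) = -0.453662, coefficient = 4
x_2 = 2.3333, f(x_2) = -0.690758, coefficient = 2
x_3 = 2.6250, f(x_3) = -0.869507, coefficient = 4
x_4 = 2.9167, f(x_4) = -0.974811, coefficient = 2
x_5 = 3.2083, f(x_5) = -0.997774, coefficient = 4
x_6 = 3.5000, f(x_6) = -0.936457, coefficient = 1

I ≈ (0.291667/3) × -13.729612 = -1.334823
Exact value: -1.334769
Error: 0.000054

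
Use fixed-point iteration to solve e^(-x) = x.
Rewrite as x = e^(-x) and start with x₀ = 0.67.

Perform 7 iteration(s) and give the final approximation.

Equation: e^(-x) = x
Fixed-point form: x = e^(-x)
x₀ = 0.67

x_1 = g(0.670000) = 0.511709
x_2 = g(0.511709) = 0.599470
x_3 = g(0.599470) = 0.549102
x_4 = g(0.549102) = 0.577468
x_5 = g(0.577468) = 0.561318
x_6 = g(0.561318) = 0.570457
x_7 = g(0.570457) = 0.565267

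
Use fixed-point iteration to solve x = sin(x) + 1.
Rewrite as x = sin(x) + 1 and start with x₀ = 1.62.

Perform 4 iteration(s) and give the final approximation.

Equation: x = sin(x) + 1
Fixed-point form: x = sin(x) + 1
x₀ = 1.62

x_1 = g(1.620000) = 1.998790
x_2 = g(1.998790) = 1.909800
x_3 = g(1.909800) = 1.943086
x_4 = g(1.943086) = 1.931497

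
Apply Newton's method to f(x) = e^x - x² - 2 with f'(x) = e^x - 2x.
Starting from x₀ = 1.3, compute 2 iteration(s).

f(x) = e^x - x² - 2
f'(x) = e^x - 2x
x₀ = 1.3

Newton-Raphson formula: x_{n+1} = x_n - f(x_n)/f'(x_n)

Iteration 1:
  f(1.300000) = -0.020703
  f'(1.300000) = 1.069297
  x_1 = 1.300000 - (-0.020703)/1.069297 = 1.319362
Iteration 2:
  f(1.319362) = 0.000317
  f'(1.319362) = 1.102309
  x_2 = 1.319362 - 0.000317/1.102309 = 1.319074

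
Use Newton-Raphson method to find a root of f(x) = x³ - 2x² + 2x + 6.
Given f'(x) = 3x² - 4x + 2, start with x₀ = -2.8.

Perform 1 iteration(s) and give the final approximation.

f(x) = x³ - 2x² + 2x + 6
f'(x) = 3x² - 4x + 2
x₀ = -2.8

Newton-Raphson formula: x_{n+1} = x_n - f(x_n)/f'(x_n)

Iteration 1:
  f(-2.800000) = -37.232000
  f'(-2.800000) = 36.720000
  x_1 = -2.800000 - (-37.232000)/36.720000 = -1.786057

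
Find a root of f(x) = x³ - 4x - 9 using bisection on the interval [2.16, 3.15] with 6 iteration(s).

f(x) = x³ - 4x - 9
Initial interval: [2.16, 3.15]

Iteration 1:
  c_1 = (2.160000 + 3.150000)/2 = 2.655000
  f(c_1) = f(2.655000) = -0.904839
  f(a) × f(c) ≥ 0, new interval: [2.655000, 3.150000]
Iteration 2:
  c_2 = (2.655000 + 3.150000)/2 = 2.902500
  f(c_2) = f(2.902500) = 3.842129
  f(a) × f(c) < 0, new interval: [2.655000, 2.902500]
Iteration 3:
  c_3 = (2.655000 + 2.902500)/2 = 2.778750
  f(c_3) = f(2.778750) = 1.340984
  f(a) × f(c) < 0, new interval: [2.655000, 2.778750]
Iteration 4:
  c_4 = (2.655000 + 2.778750)/2 = 2.716875
  f(c_4) = f(2.716875) = 0.186868
  f(a) × f(c) < 0, new interval: [2.655000, 2.716875]
Iteration 5:
  c_5 = (2.655000 + 2.716875)/2 = 2.685938
  f(c_5) = f(2.685938) = -0.366698
  f(a) × f(c) ≥ 0, new interval: [2.685938, 2.716875]
Iteration 6:
  c_6 = (2.685938 + 2.716875)/2 = 2.701406
  f(c_6) = f(2.701406) = -0.091854
  f(a) × f(c) ≥ 0, new interval: [2.701406, 2.716875]

After 6 iteration(s), the approximation is c_6 = 2.701406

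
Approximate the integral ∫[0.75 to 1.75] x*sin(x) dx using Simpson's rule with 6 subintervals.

f(x) = x*sin(x)
a = 0.75, b = 1.75, n = 6
h = (b - a)/n = 0.166667

Simpson's rule: (h/3)[f(x₀) + 4f(x₁) + 2f(x₂) + ... + f(xₙ)]

x_0 = 0.7500, f(x_0) = 0.511229, coefficient = 1
x_1 = 0.9167, f(x_1) = 0.727446, coefficient = 4
x_2 = 1.0833, f(x_2) = 0.957151, coefficient = 2
x_3 = 1.2500, f(x_3) = 1.186231, coefficient = 4
x_4 = 1.4167, f(x_4) = 1.399873, coefficient = 2
x_5 = 1.5833, f(x_5) = 1.583209, coefficient = 4
x_6 = 1.7500, f(x_6) = 1.721975, coefficient = 1

I ≈ (0.166667/3) × 20.934796 = 1.163044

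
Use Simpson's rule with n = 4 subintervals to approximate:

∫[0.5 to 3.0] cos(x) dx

f(x) = cos(x)
a = 0.5, b = 3.0, n = 4
h = (b - a)/n = 0.625000

Simpson's rule: (h/3)[f(x₀) + 4f(x₁) + 2f(x₂) + ... + f(xₙ)]

x_0 = 0.5000, f(x_0) = 0.877583, coefficient = 1
x_1 = 1.1250, f(x_1) = 0.431177, coefficient = 4
x_2 = 1.7500, f(x_2) = -0.178246, coefficient = 2
x_3 = 2.3750, f(x_3) = -0.720278, coefficient = 4
x_4 = 3.0000, f(x_4) = -0.989992, coefficient = 1

I ≈ (0.625000/3) × -1.625310 = -0.338606
Exact value: -0.338306
Error: 0.000301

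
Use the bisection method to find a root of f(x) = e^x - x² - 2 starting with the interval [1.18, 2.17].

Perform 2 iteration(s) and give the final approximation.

f(x) = e^x - x² - 2
Initial interval: [1.18, 2.17]

Iteration 1:
  c_1 = (1.180000 + 2.170000)/2 = 1.675000
  f(c_1) = f(1.675000) = 0.533170
  f(a) × f(c) < 0, new interval: [1.180000, 1.675000]
Iteration 2:
  c_2 = (1.180000 + 1.675000)/2 = 1.427500
  f(c_2) = f(1.427500) = 0.130509
  f(a) × f(c) < 0, new interval: [1.180000, 1.427500]

After 2 iteration(s), the approximation is c_2 = 1.427500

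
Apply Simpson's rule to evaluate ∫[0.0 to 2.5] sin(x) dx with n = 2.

f(x) = sin(x)
a = 0.0, b = 2.5, n = 2
h = (b - a)/n = 1.250000

Simpson's rule: (h/3)[f(x₀) + 4f(x₁) + 2f(x₂) + ... + f(xₙ)]

x_0 = 0.0000, f(x_0) = 0.000000, coefficient = 1
x_1 = 1.2500, f(x_1) = 0.948985, coefficient = 4
x_2 = 2.5000, f(x_2) = 0.598472, coefficient = 1

I ≈ (1.250000/3) × 4.394411 = 1.831004
Exact value: 1.801144
Error: 0.029861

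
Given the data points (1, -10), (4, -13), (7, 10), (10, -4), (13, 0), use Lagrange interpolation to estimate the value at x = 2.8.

Lagrange interpolation formula:
P(x) = Σ yᵢ × Lᵢ(x)
where Lᵢ(x) = Π_{j≠i} (x - xⱼ)/(xᵢ - xⱼ)

L_0(2.8) = (2.8 - 4)/(1 - 4) × (2.8 - 7)/(1 - 7) × (2.8 - 10)/(1 - 10) × (2.8 - 13)/(1 - 13) = 0.190400
L_1(2.8) = (2.8 - 1)/(4 - 1) × (2.8 - 7)/(4 - 7) × (2.8 - 10)/(4 - 10) × (2.8 - 13)/(4 - 13) = 1.142400
L_2(2.8) = (2.8 - 1)/(7 - 1) × (2.8 - 4)/(7 - 4) × (2.8 - 10)/(7 - 10) × (2.8 - 13)/(7 - 13) = -0.489600
L_3(2.8) = (2.8 - 1)/(10 - 1) × (2.8 - 4)/(10 - 4) × (2.8 - 7)/(10 - 7) × (2.8 - 13)/(10 - 13) = 0.190400
L_4(2.8) = (2.8 - 1)/(13 - 1) × (2.8 - 4)/(13 - 4) × (2.8 - 7)/(13 - 7) × (2.8 - 10)/(13 - 10) = -0.033600

P(2.8) = (-10)×L_0(2.8) + (-13)×L_1(2.8) + 10×L_2(2.8) + (-4)×L_3(2.8) + 0×L_4(2.8)
P(2.8) = -22.412800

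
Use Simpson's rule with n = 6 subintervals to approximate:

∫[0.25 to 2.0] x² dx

f(x) = x²
a = 0.25, b = 2.0, n = 6
h = (b - a)/n = 0.291667

Simpson's rule: (h/3)[f(x₀) + 4f(x₁) + 2f(x₂) + ... + f(xₙ)]

x_0 = 0.2500, f(x_0) = 0.062500, coefficient = 1
x_1 = 0.5417, f(x_1) = 0.293403, coefficient = 4
x_2 = 0.8333, f(x_2) = 0.694444, coefficient = 2
x_3 = 1.1250, f(x_3) = 1.265625, coefficient = 4
x_4 = 1.4167, f(x_4) = 2.006944, coefficient = 2
x_5 = 1.7083, f(x_5) = 2.918403, coefficient = 4
x_6 = 2.0000, f(x_6) = 4.000000, coefficient = 1

I ≈ (0.291667/3) × 27.375000 = 2.661458
Exact value: 2.661458
Error: 0.000000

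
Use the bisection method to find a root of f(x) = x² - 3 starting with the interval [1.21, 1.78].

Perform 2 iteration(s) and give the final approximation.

f(x) = x² - 3
Initial interval: [1.21, 1.78]

Iteration 1:
  c_1 = (1.210000 + 1.780000)/2 = 1.495000
  f(c_1) = f(1.495000) = -0.764975
  f(a) × f(c) ≥ 0, new interval: [1.495000, 1.780000]
Iteration 2:
  c_2 = (1.495000 + 1.780000)/2 = 1.637500
  f(c_2) = f(1.637500) = -0.318594
  f(a) × f(c) ≥ 0, new interval: [1.637500, 1.780000]

After 2 iteration(s), the approximation is c_2 = 1.637500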